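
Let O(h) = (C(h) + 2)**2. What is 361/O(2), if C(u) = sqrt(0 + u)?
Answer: 361/(2 + sqrt(2))**2 ≈ 30.969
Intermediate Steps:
C(u) = sqrt(u)
O(h) = (2 + sqrt(h))**2 (O(h) = (sqrt(h) + 2)**2 = (2 + sqrt(h))**2)
361/O(2) = 361/((2 + sqrt(2))**2) = 361/(2 + sqrt(2))**2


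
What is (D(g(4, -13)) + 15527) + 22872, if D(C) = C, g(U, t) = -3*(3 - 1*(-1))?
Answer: 38387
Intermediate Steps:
g(U, t) = -12 (g(U, t) = -3*(3 + 1) = -3*4 = -12)
(D(g(4, -13)) + 15527) + 22872 = (-12 + 15527) + 22872 = 15515 + 22872 = 38387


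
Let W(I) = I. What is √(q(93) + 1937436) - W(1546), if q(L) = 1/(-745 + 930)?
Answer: -1546 + √66308747285/185 ≈ -154.08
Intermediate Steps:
q(L) = 1/185
√(q(93) + 1937436) - W(1546) = √(1/185 + 1937436) - 1*1546 = √(358425661/185) - 1546 = √66308747285/185 - 1546 = -1546 + √66308747285/185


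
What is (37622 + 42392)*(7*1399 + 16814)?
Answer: 2128932498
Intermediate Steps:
(37622 + 42392)*(7*1399 + 16814) = 80014*(9793 + 16814) = 80014*26607 = 2128932498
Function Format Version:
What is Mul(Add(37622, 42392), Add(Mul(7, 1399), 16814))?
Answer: 2128932498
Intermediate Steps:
Mul(Add(37622, 42392), Add(Mul(7, 1399), 16814)) = Mul(80014, Add(9793, 16814)) = Mul(80014, 26607) = 2128932498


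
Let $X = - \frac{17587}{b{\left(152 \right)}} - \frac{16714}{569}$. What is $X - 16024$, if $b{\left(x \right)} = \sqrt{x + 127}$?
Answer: $- \frac{9134370}{569} - \frac{17587 \sqrt{31}}{93} \approx -17106.0$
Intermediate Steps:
$b{\left(x \right)} = \sqrt{127 + x}$
$X = - \frac{16714}{569} - \frac{17587 \sqrt{31}}{93}$ ($X = - \frac{17587}{\sqrt{127 + 152}} - \frac{16714}{569} = - \frac{17587}{\sqrt{279}} - \frac{16714}{569} = - \frac{17587}{3 \sqrt{31}} - \frac{16714}{569} = - 17587 \frac{\sqrt{31}}{93} - \frac{16714}{569} = - \frac{17587 \sqrt{31}}{93} - \frac{16714}{569} = - \frac{16714}{569} - \frac{17587 \sqrt{31}}{93} \approx -1082.3$)
$X - 16024 = \left(- \frac{16714}{569} - \frac{17587 \sqrt{31}}{93}\right) - 16024 = - \frac{9134370}{569} - \frac{17587 \sqrt{31}}{93}$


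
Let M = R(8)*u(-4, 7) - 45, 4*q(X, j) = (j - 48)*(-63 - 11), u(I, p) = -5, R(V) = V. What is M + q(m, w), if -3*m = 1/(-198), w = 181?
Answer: -5091/2 ≈ -2545.5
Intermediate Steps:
m = 1/594 (m = -1/3/(-198) = -1/3*(-1/198) = 1/594 ≈ 0.0016835)
q(X, j) = 888 - 37*j/2 (q(X, j) = ((j - 48)*(-63 - 11))/4 = ((-48 + j)*(-74))/4 = (3552 - 74*j)/4 = 888 - 37*j/2)
M = -85 (M = 8*(-5) - 45 = -40 - 45 = -85)
M + q(m, w) = -85 + (888 - 37/2*181) = -85 + (888 - 6697/2) = -85 - 4921/2 = -5091/2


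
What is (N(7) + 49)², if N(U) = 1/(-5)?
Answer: 59536/25 ≈ 2381.4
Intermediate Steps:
N(U) = -⅕
(N(7) + 49)² = (-⅕ + 49)² = (244/5)² = 59536/25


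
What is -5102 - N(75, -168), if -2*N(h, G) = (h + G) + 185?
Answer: -5056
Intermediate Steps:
N(h, G) = -185/2 - G/2 - h/2 (N(h, G) = -((h + G) + 185)/2 = -((G + h) + 185)/2 = -(185 + G + h)/2 = -185/2 - G/2 - h/2)
-5102 - N(75, -168) = -5102 - (-185/2 - ½*(-168) - ½*75) = -5102 - (-185/2 + 84 - 75/2) = -5102 - 1*(-46) = -5102 + 46 = -5056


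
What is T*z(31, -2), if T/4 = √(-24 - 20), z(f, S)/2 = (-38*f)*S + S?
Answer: 37664*I*√11 ≈ 1.2492e+5*I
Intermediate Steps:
z(f, S) = 2*S - 76*S*f (z(f, S) = 2*((-38*f)*S + S) = 2*(-38*S*f + S) = 2*(S - 38*S*f) = 2*S - 76*S*f)
T = 8*I*√11 (T = 4*√(-24 - 20) = 4*√(-44) = 4*(2*I*√11) = 8*I*√11 ≈ 26.533*I)
T*z(31, -2) = (8*I*√11)*(2*(-2)*(1 - 38*31)) = (8*I*√11)*(2*(-2)*(1 - 1178)) = (8*I*√11)*(2*(-2)*(-1177)) = (8*I*√11)*4708 = 37664*I*√11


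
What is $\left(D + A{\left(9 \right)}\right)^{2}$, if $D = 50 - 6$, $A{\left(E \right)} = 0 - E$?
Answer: $1225$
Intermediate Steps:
$A{\left(E \right)} = - E$
$D = 44$
$\left(D + A{\left(9 \right)}\right)^{2} = \left(44 - 9\right)^{2} = 35^{2} = 1225$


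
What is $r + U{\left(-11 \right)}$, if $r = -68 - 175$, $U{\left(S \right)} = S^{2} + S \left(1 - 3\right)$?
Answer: $-100$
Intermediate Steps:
$U{\left(S \right)} = S^{2} - 2 S$ ($U{\left(S \right)} = S^{2} + S \left(1 - 3\right) = S^{2} + S \left(-2\right) = S^{2} - 2 S$)
$r = -243$ ($r = -68 - 175 = -243$)
$r + U{\left(-11 \right)} = -243 - 11 \left(-2 - 11\right) = -243 - -143 = -243 + 143 = -100$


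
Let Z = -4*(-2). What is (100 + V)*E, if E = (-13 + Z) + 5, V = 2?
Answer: 0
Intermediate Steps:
Z = 8
E = 0 (E = (-13 + 8) + 5 = -5 + 5 = 0)
(100 + V)*E = (100 + 2)*0 = 102*0 = 0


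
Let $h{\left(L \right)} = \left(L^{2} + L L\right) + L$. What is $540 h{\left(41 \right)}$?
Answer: $1837620$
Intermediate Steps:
$h{\left(L \right)} = L + 2 L^{2}$ ($h{\left(L \right)} = \left(L^{2} + L^{2}\right) + L = 2 L^{2} + L = L + 2 L^{2}$)
$540 h{\left(41 \right)} = 540 \cdot 41 \left(1 + 2 \cdot 41\right) = 540 \cdot 41 \left(1 + 82\right) = 540 \cdot 41 \cdot 83 = 540 \cdot 3403 = 1837620$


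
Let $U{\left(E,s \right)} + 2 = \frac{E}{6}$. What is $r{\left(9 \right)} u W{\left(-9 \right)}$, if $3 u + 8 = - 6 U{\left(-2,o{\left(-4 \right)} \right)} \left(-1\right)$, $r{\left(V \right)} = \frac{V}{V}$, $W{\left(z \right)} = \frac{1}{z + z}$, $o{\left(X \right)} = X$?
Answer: $\frac{11}{27} \approx 0.40741$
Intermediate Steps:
$W{\left(z \right)} = \frac{1}{2 z}$
$U{\left(E,s \right)} = -2 + \frac{E}{6}$
$r{\left(V \right)} = 1$
$u = - \frac{22}{3}$ ($u = - \frac{8}{3} + \frac{\left(-6\right) \left(-2 + \frac{1}{6} \left(-2\right)\right) \left(-1\right)}{3} = - \frac{8}{3} + \frac{\left(-6\right) \left(-2 - \frac{1}{3}\right) \left(-1\right)}{3} = - \frac{8}{3} + \frac{\left(-6\right) \left(\left(- \frac{7}{3}\right) \left(-1\right)\right)}{3} = - \frac{8}{3} + \frac{\left(-6\right) \frac{7}{3}}{3} = - \frac{8}{3} + \frac{1}{3} \left(-14\right) = - \frac{8}{3} - \frac{14}{3} = - \frac{22}{3} \approx -7.3333$)
$r{\left(9 \right)} u W{\left(-9 \right)} = 1 \left(- \frac{22}{3}\right) \frac{1}{2 \left(-9\right)} = - \frac{22 \cdot \frac{1}{2} \left(- \frac{1}{9}\right)}{3} = \left(- \frac{22}{3}\right) \left(- \frac{1}{18}\right) = \frac{11}{27}$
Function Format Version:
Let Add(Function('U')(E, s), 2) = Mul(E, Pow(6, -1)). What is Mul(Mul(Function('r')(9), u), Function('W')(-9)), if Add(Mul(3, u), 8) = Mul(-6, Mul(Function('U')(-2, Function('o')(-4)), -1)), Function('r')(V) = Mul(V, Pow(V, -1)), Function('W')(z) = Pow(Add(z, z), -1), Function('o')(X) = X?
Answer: Rational(11, 27) ≈ 0.40741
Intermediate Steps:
Function('W')(z) = Mul(Rational(1, 2), Pow(z, -1)) (Function('W')(z) = Pow(Mul(2, z), -1) = Mul(Rational(1, 2), Pow(z, -1)))
Function('U')(E, s) = Add(-2, Mul(Rational(1, 6), E)) (Function('U')(E, s) = Add(-2, Mul(E, Pow(6, -1))) = Add(-2, Mul(E, Rational(1, 6))) = Add(-2, Mul(Rational(1, 6), E)))
Function('r')(V) = 1
u = Rational(-22, 3) (u = Add(Rational(-8, 3), Mul(Rational(1, 3), Mul(-6, Mul(Add(-2, Mul(Rational(1, 6), -2)), -1)))) = Add(Rational(-8, 3), Mul(Rational(1, 3), Mul(-6, Mul(Add(-2, Rational(-1, 3)), -1)))) = Add(Rational(-8, 3), Mul(Rational(1, 3), Mul(-6, Mul(Rational(-7, 3), -1)))) = Add(Rational(-8, 3), Mul(Rational(1, 3), Mul(-6, Rational(7, 3)))) = Add(Rational(-8, 3), Mul(Rational(1, 3), -14)) = Add(Rational(-8, 3), Rational(-14, 3)) = Rational(-22, 3) ≈ -7.3333)
Mul(Mul(Function('r')(9), u), Function('W')(-9)) = Mul(Mul(1, Rational(-22, 3)), Mul(Rational(1, 2), Pow(-9, -1))) = Mul(Rational(-22, 3), Mul(Rational(1, 2), Rational(-1, 9))) = Mul(Rational(-22, 3), Rational(-1, 18)) = Rational(11, 27)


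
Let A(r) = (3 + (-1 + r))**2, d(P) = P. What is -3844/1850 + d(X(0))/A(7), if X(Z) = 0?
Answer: -1922/925 ≈ -2.0778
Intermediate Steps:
A(r) = (2 + r)**2
-3844/1850 + d(X(0))/A(7) = -3844/1850 + 0/((2 + 7)**2) = -3844*1/1850 + 0/(9**2) = -1922/925 + 0/81 = -1922/925 + 0*(1/81) = -1922/925 + 0 = -1922/925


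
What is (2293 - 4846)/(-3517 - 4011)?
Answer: 2553/7528 ≈ 0.33913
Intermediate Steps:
(2293 - 4846)/(-3517 - 4011) = -2553/(-7528) = -2553*(-1/7528) = 2553/7528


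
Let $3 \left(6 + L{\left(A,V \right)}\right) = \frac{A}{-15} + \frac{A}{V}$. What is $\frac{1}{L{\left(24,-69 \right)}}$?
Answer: $- \frac{345}{2294} \approx -0.15039$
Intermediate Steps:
$L{\left(A,V \right)} = -6 - \frac{A}{45} + \frac{A}{3 V}$ ($L{\left(A,V \right)} = -6 + \frac{\frac{A}{-15} + \frac{A}{V}}{3} = -6 + \frac{A \left(- \frac{1}{15}\right) + \frac{A}{V}}{3} = -6 + \frac{- \frac{A}{15} + \frac{A}{V}}{3} = -6 - \left(\frac{A}{45} - \frac{A}{3 V}\right) = -6 - \frac{A}{45} + \frac{A}{3 V}$)
$\frac{1}{L{\left(24,-69 \right)}} = \frac{1}{-6 - \frac{8}{15} + \frac{1}{3} \cdot 24 \frac{1}{-69}} = \frac{1}{-6 - \frac{8}{15} + \frac{1}{3} \cdot 24 \left(- \frac{1}{69}\right)} = \frac{1}{-6 - \frac{8}{15} - \frac{8}{69}} = \frac{1}{- \frac{2294}{345}} = - \frac{345}{2294}$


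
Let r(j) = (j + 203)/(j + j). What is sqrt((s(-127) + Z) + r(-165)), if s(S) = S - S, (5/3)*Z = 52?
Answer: sqrt(846285)/165 ≈ 5.5754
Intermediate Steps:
r(j) = (203 + j)/(2*j) (r(j) = (203 + j)/((2*j)) = (203 + j)*(1/(2*j)) = (203 + j)/(2*j))
Z = 156/5 (Z = (3/5)*52 = 156/5 ≈ 31.200)
s(S) = 0
sqrt((s(-127) + Z) + r(-165)) = sqrt((0 + 156/5) + (1/2)*(203 - 165)/(-165)) = sqrt(156/5 + (1/2)*(-1/165)*38) = sqrt(156/5 - 19/165) = sqrt(5129/165) = sqrt(846285)/165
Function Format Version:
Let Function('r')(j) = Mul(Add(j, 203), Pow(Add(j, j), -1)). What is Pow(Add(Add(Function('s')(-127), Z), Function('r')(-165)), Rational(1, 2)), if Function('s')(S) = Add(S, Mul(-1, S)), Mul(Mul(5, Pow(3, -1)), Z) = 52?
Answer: Mul(Rational(1, 165), Pow(846285, Rational(1, 2))) ≈ 5.5754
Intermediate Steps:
Function('r')(j) = Mul(Rational(1, 2), Pow(j, -1), Add(203, j)) (Function('r')(j) = Mul(Add(203, j), Pow(Mul(2, j), -1)) = Mul(Add(203, j), Mul(Rational(1, 2), Pow(j, -1))) = Mul(Rational(1, 2), Pow(j, -1), Add(203, j)))
Z = Rational(156, 5) (Z = Mul(Rational(3, 5), 52) = Rational(156, 5) ≈ 31.200)
Function('s')(S) = 0
Pow(Add(Add(Function('s')(-127), Z), Function('r')(-165)), Rational(1, 2)) = Pow(Add(Add(0, Rational(156, 5)), Mul(Rational(1, 2), Pow(-165, -1), Add(203, -165))), Rational(1, 2)) = Pow(Add(Rational(156, 5), Mul(Rational(1, 2), Rational(-1, 165), 38)), Rational(1, 2)) = Pow(Add(Rational(156, 5), Rational(-19, 165)), Rational(1, 2)) = Pow(Rational(5129, 165), Rational(1, 2)) = Mul(Rational(1, 165), Pow(846285, Rational(1, 2)))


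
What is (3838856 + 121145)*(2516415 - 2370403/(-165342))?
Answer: 1647643395030139333/165342 ≈ 9.9651e+12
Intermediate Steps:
(3838856 + 121145)*(2516415 - 2370403/(-165342)) = 3960001*(2516415 - 2370403*(-1/165342)) = 3960001*(2516415 + 2370403/165342) = 3960001*(416071459333/165342) = 1647643395030139333/165342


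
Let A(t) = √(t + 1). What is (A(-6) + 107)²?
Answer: (107 + I*√5)² ≈ 11444.0 + 478.52*I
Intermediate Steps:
A(t) = √(1 + t)
(A(-6) + 107)² = (√(1 - 6) + 107)² = (√(-5) + 107)² = (I*√5 + 107)² = (107 + I*√5)²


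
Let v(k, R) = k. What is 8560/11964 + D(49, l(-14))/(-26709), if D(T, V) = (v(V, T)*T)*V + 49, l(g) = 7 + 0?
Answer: 5536590/8876291 ≈ 0.62375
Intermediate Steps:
l(g) = 7
D(T, V) = 49 + T*V² (D(T, V) = (V*T)*V + 49 = (T*V)*V + 49 = T*V² + 49 = 49 + T*V²)
8560/11964 + D(49, l(-14))/(-26709) = 8560/11964 + (49 + 49*7²)/(-26709) = 8560*(1/11964) + (49 + 49*49)*(-1/26709) = 2140/2991 + (49 + 2401)*(-1/26709) = 2140/2991 + 2450*(-1/26709) = 2140/2991 - 2450/26709 = 5536590/8876291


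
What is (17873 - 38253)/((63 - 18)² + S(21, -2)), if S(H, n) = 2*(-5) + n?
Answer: -20380/2013 ≈ -10.124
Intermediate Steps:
S(H, n) = -10 + n
(17873 - 38253)/((63 - 18)² + S(21, -2)) = (17873 - 38253)/((63 - 18)² + (-10 - 2)) = -20380/(45² - 12) = -20380/(2025 - 12) = -20380/2013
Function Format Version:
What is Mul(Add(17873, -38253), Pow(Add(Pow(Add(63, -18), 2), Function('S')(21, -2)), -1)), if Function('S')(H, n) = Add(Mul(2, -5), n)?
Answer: Rational(-20380, 2013) ≈ -10.124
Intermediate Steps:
Function('S')(H, n) = Add(-10, n)
Mul(Add(17873, -38253), Pow(Add(Pow(Add(63, -18), 2), Function('S')(21, -2)), -1)) = Mul(Add(17873, -38253), Pow(Add(Pow(Add(63, -18), 2), Add(-10, -2)), -1)) = Mul(-20380, Pow(Add(Pow(45, 2), -12), -1)) = Mul(-20380, Pow(Add(2025, -12), -1)) = Mul(-20380, Pow(2013, -1)) = Mul(-20380, Rational(1, 2013)) = Rational(-20380, 2013)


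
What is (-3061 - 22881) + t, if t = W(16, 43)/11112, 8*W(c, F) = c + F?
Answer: -2306139973/88896 ≈ -25942.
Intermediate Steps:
W(c, F) = F/8 + c/8 (W(c, F) = (c + F)/8 = (F + c)/8 = F/8 + c/8)
t = 59/88896 (t = ((⅛)*43 + (⅛)*16)/11112 = (43/8 + 2)*(1/11112) = (59/8)*(1/11112) = 59/88896 ≈ 0.00066370)
(-3061 - 22881) + t = (-3061 - 22881) + 59/88896 = -25942 + 59/88896 = -2306139973/88896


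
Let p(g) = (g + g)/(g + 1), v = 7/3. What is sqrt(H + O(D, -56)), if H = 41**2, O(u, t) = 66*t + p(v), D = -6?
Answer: 2*I*sqrt(12585)/5 ≈ 44.873*I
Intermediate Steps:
v = 7/3 (v = 7*(1/3) = 7/3 ≈ 2.3333)
p(g) = 2*g/(1 + g) (p(g) = (2*g)/(1 + g) = 2*g/(1 + g))
O(u, t) = 7/5 + 66*t (O(u, t) = 66*t + 2*(7/3)/(1 + 7/3) = 66*t + 2*(7/3)/(10/3) = 66*t + 2*(7/3)*(3/10) = 66*t + 7/5 = 7/5 + 66*t)
H = 1681
sqrt(H + O(D, -56)) = sqrt(1681 + (7/5 + 66*(-56))) = sqrt(1681 + (7/5 - 3696)) = sqrt(1681 - 18473/5) = sqrt(-10068/5) = 2*I*sqrt(12585)/5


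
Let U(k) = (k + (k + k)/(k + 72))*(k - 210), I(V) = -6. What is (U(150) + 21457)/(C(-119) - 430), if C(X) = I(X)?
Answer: -4201/148 ≈ -28.385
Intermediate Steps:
U(k) = (-210 + k)*(k + 2*k/(72 + k)) (U(k) = (k + (2*k)/(72 + k))*(-210 + k) = (k + 2*k/(72 + k))*(-210 + k) = (-210 + k)*(k + 2*k/(72 + k)))
C(X) = -6
(U(150) + 21457)/(C(-119) - 430) = (150*(-15540 + 150**2 - 136*150)/(72 + 150) + 21457)/(-6 - 430) = (150*(-15540 + 22500 - 20400)/222 + 21457)/(-436) = (150*(1/222)*(-13440) + 21457)*(-1/436) = (-336000/37 + 21457)*(-1/436) = (457909/37)*(-1/436) = -4201/148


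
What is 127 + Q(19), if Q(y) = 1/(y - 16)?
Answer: 382/3 ≈ 127.33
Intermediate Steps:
Q(y) = 1/(-16 + y)
127 + Q(19) = 127 + 1/(-16 + 19) = 127 + 1/3 = 127 + ⅓ = 382/3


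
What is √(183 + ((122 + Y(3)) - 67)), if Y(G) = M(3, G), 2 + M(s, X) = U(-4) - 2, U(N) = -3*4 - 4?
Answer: √218 ≈ 14.765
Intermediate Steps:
U(N) = -16 (U(N) = -12 - 4 = -16)
M(s, X) = -20 (M(s, X) = -2 + (-16 - 2) = -2 - 18 = -20)
Y(G) = -20
√(183 + ((122 + Y(3)) - 67)) = √(183 + ((122 - 20) - 67)) = √(183 + (102 - 67)) = √(183 + 35) = √218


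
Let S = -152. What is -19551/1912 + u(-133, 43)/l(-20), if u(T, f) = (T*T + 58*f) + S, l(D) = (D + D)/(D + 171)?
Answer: -361498257/4780 ≈ -75627.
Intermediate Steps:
l(D) = 2*D/(171 + D) (l(D) = (2*D)/(171 + D) = 2*D/(171 + D))
u(T, f) = -152 + T**2 + 58*f (u(T, f) = (T*T + 58*f) - 152 = (T**2 + 58*f) - 152 = -152 + T**2 + 58*f)
-19551/1912 + u(-133, 43)/l(-20) = -19551/1912 + (-152 + (-133)**2 + 58*43)/((2*(-20)/(171 - 20))) = -19551*1/1912 + (-152 + 17689 + 2494)/((2*(-20)/151)) = -19551/1912 + 20031/((2*(-20)*(1/151))) = -19551/1912 + 20031/(-40/151) = -19551/1912 + 20031*(-151/40) = -19551/1912 - 3024681/40 = -361498257/4780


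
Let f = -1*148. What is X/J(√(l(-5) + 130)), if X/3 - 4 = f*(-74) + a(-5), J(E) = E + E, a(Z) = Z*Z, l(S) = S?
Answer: 32943*√5/50 ≈ 1473.3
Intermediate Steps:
a(Z) = Z²
J(E) = 2*E
f = -148
X = 32943 (X = 12 + 3*(-148*(-74) + (-5)²) = 12 + 3*(10952 + 25) = 12 + 3*10977 = 12 + 32931 = 32943)
X/J(√(l(-5) + 130)) = 32943/((2*√(-5 + 130))) = 32943/((2*√125)) = 32943/((2*(5*√5))) = 32943/((10*√5)) = 32943*(√5/50) = 32943*√5/50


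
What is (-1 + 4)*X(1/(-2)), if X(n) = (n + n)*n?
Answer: 3/2 ≈ 1.5000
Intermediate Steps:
X(n) = 2*n² (X(n) = (2*n)*n = 2*n²)
(-1 + 4)*X(1/(-2)) = (-1 + 4)*(2*(1/(-2))²) = 3*(2*(-½)²) = 3*(2*(¼)) = 3*(½) = 3/2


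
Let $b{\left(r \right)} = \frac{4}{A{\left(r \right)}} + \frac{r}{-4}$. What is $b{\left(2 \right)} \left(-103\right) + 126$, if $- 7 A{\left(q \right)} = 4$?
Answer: $\frac{1797}{2} \approx 898.5$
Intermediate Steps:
$A{\left(q \right)} = - \frac{4}{7}$ ($A{\left(q \right)} = \left(- \frac{1}{7}\right) 4 = - \frac{4}{7}$)
$b{\left(r \right)} = -7 - \frac{r}{4}$ ($b{\left(r \right)} = \frac{4}{- \frac{4}{7}} + \frac{r}{-4} = 4 \left(- \frac{7}{4}\right) + r \left(- \frac{1}{4}\right) = -7 - \frac{r}{4}$)
$b{\left(2 \right)} \left(-103\right) + 126 = \left(-7 - \frac{1}{2}\right) \left(-103\right) + 126 = \left(- \frac{15}{2}\right) \left(-103\right) + 126 = \frac{1545}{2} + 126 = \frac{1797}{2}$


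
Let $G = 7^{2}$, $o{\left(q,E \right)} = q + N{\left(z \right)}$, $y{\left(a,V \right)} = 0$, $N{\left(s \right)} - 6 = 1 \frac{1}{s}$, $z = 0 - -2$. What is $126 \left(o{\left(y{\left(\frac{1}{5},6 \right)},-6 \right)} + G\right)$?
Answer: $6993$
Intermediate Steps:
$z = 2$ ($z = 0 + 2 = 2$)
$N{\left(s \right)} = 6 + \frac{1}{s}$ ($N{\left(s \right)} = 6 + 1 \frac{1}{s} = 6 + \frac{1}{s}$)
$o{\left(q,E \right)} = \frac{13}{2} + q$ ($o{\left(q,E \right)} = q + \left(6 + \frac{1}{2}\right) = q + \frac{13}{2} = \frac{13}{2} + q$)
$G = 49$
$126 \left(o{\left(y{\left(\frac{1}{5},6 \right)},-6 \right)} + G\right) = 126 \left(\left(\frac{13}{2} + 0\right) + 49\right) = 126 \left(\frac{13}{2} + 49\right) = 126 \cdot \frac{111}{2} = 6993$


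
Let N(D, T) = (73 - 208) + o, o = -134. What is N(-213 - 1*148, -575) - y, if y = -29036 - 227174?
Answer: 255941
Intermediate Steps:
y = -256210
N(D, T) = -269 (N(D, T) = (73 - 208) - 134 = -135 - 134 = -269)
N(-213 - 1*148, -575) - y = -269 - 1*(-256210) = -269 + 256210 = 255941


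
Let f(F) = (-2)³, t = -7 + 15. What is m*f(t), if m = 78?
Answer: -624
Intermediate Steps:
t = 8
f(F) = -8
m*f(t) = 78*(-8) = -624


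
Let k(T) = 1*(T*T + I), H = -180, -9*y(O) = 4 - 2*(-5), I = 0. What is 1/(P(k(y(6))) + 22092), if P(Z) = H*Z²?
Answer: 729/15336748 ≈ 4.7533e-5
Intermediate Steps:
y(O) = -14/9 (y(O) = -(4 - 2*(-5))/9 = -(4 + 10)/9 = -⅑*14 = -14/9)
k(T) = T² (k(T) = 1*(T*T + 0) = 1*(T² + 0) = 1*T² = T²)
P(Z) = -180*Z²
1/(P(k(y(6))) + 22092) = 1/(-180*((-14/9)²)² + 22092) = 1/(-180*(196/81)² + 22092) = 1/(-180*38416/6561 + 22092) = 1/(-768320/729 + 22092) = 1/(15336748/729) = 729/15336748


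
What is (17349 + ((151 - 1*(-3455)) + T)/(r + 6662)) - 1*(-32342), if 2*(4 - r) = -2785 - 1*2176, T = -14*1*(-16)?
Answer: 909005123/18293 ≈ 49691.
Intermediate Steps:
T = 224 (T = -14*(-16) = 224)
r = 4969/2 (r = 4 - (-2785 - 1*2176)/2 = 4 - (-2785 - 2176)/2 = 4 - 1/2*(-4961) = 4 + 4961/2 = 4969/2 ≈ 2484.5)
(17349 + ((151 - 1*(-3455)) + T)/(r + 6662)) - 1*(-32342) = (17349 + ((151 - 1*(-3455)) + 224)/(4969/2 + 6662)) - 1*(-32342) = (17349 + ((151 + 3455) + 224)/(18293/2)) + 32342 = (17349 + (3606 + 224)*(2/18293)) + 32342 = (17349 + 3830*(2/18293)) + 32342 = (17349 + 7660/18293) + 32342 = 317372917/18293 + 32342 = 909005123/18293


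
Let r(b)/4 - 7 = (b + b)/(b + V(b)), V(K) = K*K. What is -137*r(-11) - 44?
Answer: -18852/5 ≈ -3770.4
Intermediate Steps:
V(K) = K**2
r(b) = 28 + 8*b/(b + b**2) (r(b) = 28 + 4*((b + b)/(b + b**2)) = 28 + 4*((2*b)/(b + b**2)) = 28 + 4*(2*b/(b + b**2)) = 28 + 8*b/(b + b**2))
-137*r(-11) - 44 = -548*(9 + 7*(-11))/(1 - 11) - 44 = -548*(9 - 77)/(-10) - 44 = -548*(-1)*(-68)/10 - 44 = -137*136/5 - 44 = -18632/5 - 44 = -18852/5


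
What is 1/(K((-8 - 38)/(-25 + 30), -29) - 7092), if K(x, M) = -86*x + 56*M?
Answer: -5/39624 ≈ -0.00012619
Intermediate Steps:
1/(K((-8 - 38)/(-25 + 30), -29) - 7092) = 1/((-86*(-8 - 38)/(-25 + 30) + 56*(-29)) - 7092) = 1/((-(-3956)/5 - 1624) - 7092) = 1/((-86*(-46/5) - 1624) - 7092) = 1/((3956/5 - 1624) - 7092) = 1/(-4164/5 - 7092) = 1/(-39624/5) = -5/39624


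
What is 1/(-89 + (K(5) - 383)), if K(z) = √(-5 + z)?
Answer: -1/472 ≈ -0.0021186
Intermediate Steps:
1/(-89 + (K(5) - 383)) = 1/(-89 + (√(-5 + 5) - 383)) = 1/(-89 + (√0 - 383)) = 1/(-89 + (0 - 383)) = 1/(-89 - 383) = 1/(-472) = -1/472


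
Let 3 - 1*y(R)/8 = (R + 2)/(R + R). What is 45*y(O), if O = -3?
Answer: 1020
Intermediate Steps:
y(R) = 24 - 4*(2 + R)/R (y(R) = 24 - 8*(R + 2)/(R + R) = 24 - 8*(2 + R)/(2*R) = 24 - 8*(2 + R)*1/(2*R) = 24 - 4*(2 + R)/R)
45*y(O) = 45*(20 - 8/(-3)) = 45*(20 - 8*(-1/3)) = 45*(20 + 8/3) = 45*(68/3) = 1020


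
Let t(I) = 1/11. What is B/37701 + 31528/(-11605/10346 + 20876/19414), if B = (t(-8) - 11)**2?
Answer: -94406246931467312/138887681559 ≈ -6.7973e+5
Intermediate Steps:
t(I) = 1/11
B = 14400/121 (B = (1/11 - 11)**2 = (-120/11)**2 = 14400/121 ≈ 119.01)
B/37701 + 31528/(-11605/10346 + 20876/19414) = (14400/121)/37701 + 31528/(-11605/10346 + 20876/19414) = (14400/121)*(1/37701) + 31528/(-11605*1/10346 + 20876*(1/19414)) = 1600/506869 + 31528/(-11605/10346 + 614/571) = 1600/506869 + 31528/(-274011/5907566) = 1600/506869 + 31528*(-5907566/274011) = 1600/506869 - 186253740848/274011 = -94406246931467312/138887681559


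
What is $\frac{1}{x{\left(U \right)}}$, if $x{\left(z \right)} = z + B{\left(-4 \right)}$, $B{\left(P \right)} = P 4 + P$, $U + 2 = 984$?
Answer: $\frac{1}{962} \approx 0.0010395$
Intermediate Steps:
$U = 982$ ($U = -2 + 984 = 982$)
$B{\left(P \right)} = 5 P$ ($B{\left(P \right)} = 4 P + P = 5 P$)
$x{\left(z \right)} = -20 + z$ ($x{\left(z \right)} = z + 5 \left(-4\right) = z - 20 = -20 + z$)
$\frac{1}{x{\left(U \right)}} = \frac{1}{-20 + 982} = \frac{1}{962}$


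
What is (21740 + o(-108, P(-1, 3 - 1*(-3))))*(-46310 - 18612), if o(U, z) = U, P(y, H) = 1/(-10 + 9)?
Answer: -1404392704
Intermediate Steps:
P(y, H) = -1 (P(y, H) = 1/(-1) = -1)
(21740 + o(-108, P(-1, 3 - 1*(-3))))*(-46310 - 18612) = (21740 - 108)*(-46310 - 18612) = 21632*(-64922) = -1404392704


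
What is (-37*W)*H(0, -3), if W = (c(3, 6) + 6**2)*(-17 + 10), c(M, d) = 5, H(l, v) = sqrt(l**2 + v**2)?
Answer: 31857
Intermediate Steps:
W = -287 (W = (5 + 6**2)*(-17 + 10) = (5 + 36)*(-7) = 41*(-7) = -287)
(-37*W)*H(0, -3) = (-37*(-287))*sqrt(0**2 + (-3)**2) = 10619*sqrt(0 + 9) = 10619*sqrt(9) = 10619*3 = 31857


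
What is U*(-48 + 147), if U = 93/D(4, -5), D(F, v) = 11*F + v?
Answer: 3069/13 ≈ 236.08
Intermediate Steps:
D(F, v) = v + 11*F
U = 31/13 (U = 93/(-5 + 11*4) = 93/(-5 + 44) = 93/39 = 93*(1/39) = 31/13 ≈ 2.3846)
U*(-48 + 147) = 31*(-48 + 147)/13 = (31/13)*99 = 3069/13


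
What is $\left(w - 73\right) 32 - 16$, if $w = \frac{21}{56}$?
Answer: $-2340$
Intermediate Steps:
$w = \frac{3}{8}$ ($w = 21 \cdot \frac{1}{56} = \frac{3}{8} \approx 0.375$)
$\left(w - 73\right) 32 - 16 = \left(\frac{3}{8} - 73\right) 32 - 16 = \left(- \frac{581}{8}\right) 32 - 16 = -2324 - 16 = -2340$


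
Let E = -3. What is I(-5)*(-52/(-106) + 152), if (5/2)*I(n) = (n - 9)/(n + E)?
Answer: 28287/265 ≈ 106.74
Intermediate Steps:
I(n) = 2*(-9 + n)/(5*(-3 + n)) (I(n) = 2*((n - 9)/(n - 3))/5 = 2*((-9 + n)/(-3 + n))/5 = 2*(-9 + n)/(5*(-3 + n)))
I(-5)*(-52/(-106) + 152) = (2*(-9 - 5)/(5*(-3 - 5)))*(-52/(-106) + 152) = ((⅖)*(-14)/(-8))*(-52*(-1/106) + 152) = ((⅖)*(-⅛)*(-14))*(26/53 + 152) = (7/10)*(8082/53) = 28287/265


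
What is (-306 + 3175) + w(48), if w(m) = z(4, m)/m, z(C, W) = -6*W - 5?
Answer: 137419/48 ≈ 2862.9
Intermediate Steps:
z(C, W) = -5 - 6*W
w(m) = (-5 - 6*m)/m
(-306 + 3175) + w(48) = (-306 + 3175) + (-6 - 5/48) = 2869 + (-6 - 5*1/48) = 2869 + (-6 - 5/48) = 2869 - 293/48 = 137419/48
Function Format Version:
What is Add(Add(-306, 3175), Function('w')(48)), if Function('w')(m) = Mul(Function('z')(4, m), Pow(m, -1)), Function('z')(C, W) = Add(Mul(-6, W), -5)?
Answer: Rational(137419, 48) ≈ 2862.9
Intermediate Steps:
Function('z')(C, W) = Add(-5, Mul(-6, W))
Function('w')(m) = Mul(Pow(m, -1), Add(-5, Mul(-6, m))) (Function('w')(m) = Mul(Add(-5, Mul(-6, m)), Pow(m, -1)) = Mul(Pow(m, -1), Add(-5, Mul(-6, m))))
Add(Add(-306, 3175), Function('w')(48)) = Add(Add(-306, 3175), Add(-6, Mul(-5, Pow(48, -1)))) = Add(2869, Add(-6, Mul(-5, Rational(1, 48)))) = Add(2869, Add(-6, Rational(-5, 48))) = Add(2869, Rational(-293, 48)) = Rational(137419, 48)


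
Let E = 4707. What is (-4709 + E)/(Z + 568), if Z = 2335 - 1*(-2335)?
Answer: -1/2619 ≈ -0.00038183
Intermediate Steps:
Z = 4670 (Z = 2335 + 2335 = 4670)
(-4709 + E)/(Z + 568) = (-4709 + 4707)/(4670 + 568) = -2/5238 = -2*1/5238 = -1/2619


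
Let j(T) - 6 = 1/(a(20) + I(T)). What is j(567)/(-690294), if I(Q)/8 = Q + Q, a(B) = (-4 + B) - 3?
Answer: -54511/6271320990 ≈ -8.6921e-6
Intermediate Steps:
a(B) = -7 + B
I(Q) = 16*Q (I(Q) = 8*(Q + Q) = 8*(2*Q) = 16*Q)
j(T) = 6 + 1/(13 + 16*T) (j(T) = 6 + 1/((-7 + 20) + 16*T) = 6 + 1/(13 + 16*T))
j(567)/(-690294) = ((79 + 96*567)/(13 + 16*567))/(-690294) = ((79 + 54432)/(13 + 9072))*(-1/690294) = (54511/9085)*(-1/690294) = -54511/6271320990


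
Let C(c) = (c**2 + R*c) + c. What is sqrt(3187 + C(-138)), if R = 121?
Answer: sqrt(5395) ≈ 73.451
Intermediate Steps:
C(c) = c**2 + 122*c (C(c) = (c**2 + 121*c) + c = c**2 + 122*c)
sqrt(3187 + C(-138)) = sqrt(3187 - 138*(122 - 138)) = sqrt(3187 - 138*(-16)) = sqrt(3187 + 2208) = sqrt(5395)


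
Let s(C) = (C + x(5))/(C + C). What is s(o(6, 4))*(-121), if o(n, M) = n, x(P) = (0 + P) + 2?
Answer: -1573/12 ≈ -131.08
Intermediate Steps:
x(P) = 2 + P (x(P) = P + 2 = 2 + P)
s(C) = (7 + C)/(2*C) (s(C) = (C + (2 + 5))/(C + C) = (C + 7)/((2*C)) = (7 + C)*(1/(2*C)) = (7 + C)/(2*C))
s(o(6, 4))*(-121) = ((½)*(7 + 6)/6)*(-121) = ((½)*(⅙)*13)*(-121) = (13/12)*(-121) = -1573/12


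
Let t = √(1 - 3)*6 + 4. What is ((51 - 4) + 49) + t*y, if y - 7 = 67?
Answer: 392 + 444*I*√2 ≈ 392.0 + 627.91*I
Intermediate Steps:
y = 74 (y = 7 + 67 = 74)
t = 4 + 6*I*√2 (t = √(-2)*6 + 4 = (I*√2)*6 + 4 = 6*I*√2 + 4 = 4 + 6*I*√2 ≈ 4.0 + 8.4853*I)
((51 - 4) + 49) + t*y = ((51 - 4) + 49) + (4 + 6*I*√2)*74 = (47 + 49) + (296 + 444*I*√2) = 96 + (296 + 444*I*√2) = 392 + 444*I*√2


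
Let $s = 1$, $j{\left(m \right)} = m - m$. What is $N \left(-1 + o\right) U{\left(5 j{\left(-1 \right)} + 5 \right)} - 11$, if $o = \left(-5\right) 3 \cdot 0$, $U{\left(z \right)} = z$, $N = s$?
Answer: $-16$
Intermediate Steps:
$j{\left(m \right)} = 0$
$N = 1$
$o = 0$ ($o = \left(-15\right) 0 = 0$)
$N \left(-1 + o\right) U{\left(5 j{\left(-1 \right)} + 5 \right)} - 11 = 1 \left(-1 + 0\right) \left(5 \cdot 0 + 5\right) - 11 = 1 \left(-1\right) \left(0 + 5\right) - 11 = \left(-1\right) 5 - 11 = -5 - 11 = -16$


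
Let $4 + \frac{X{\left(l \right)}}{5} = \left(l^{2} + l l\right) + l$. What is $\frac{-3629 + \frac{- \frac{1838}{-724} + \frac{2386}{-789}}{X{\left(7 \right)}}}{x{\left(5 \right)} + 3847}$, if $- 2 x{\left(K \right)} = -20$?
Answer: $- \frac{523436538251}{556322456130} \approx -0.94089$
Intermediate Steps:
$X{\left(l \right)} = -20 + 5 l + 10 l^{2}$ ($X{\left(l \right)} = -20 + 5 \left(\left(l^{2} + l l\right) + l\right) = -20 + 5 \left(\left(l^{2} + l^{2}\right) + l\right) = -20 + 5 \left(2 l^{2} + l\right) = -20 + 5 \left(l + 2 l^{2}\right) = -20 + \left(5 l + 10 l^{2}\right) = -20 + 5 l + 10 l^{2}$)
$x{\left(K \right)} = 10$ ($x{\left(K \right)} = \left(- \frac{1}{2}\right) \left(-20\right) = 10$)
$\frac{-3629 + \frac{- \frac{1838}{-724} + \frac{2386}{-789}}{X{\left(7 \right)}}}{x{\left(5 \right)} + 3847} = \frac{-3629 + \frac{- \frac{1838}{-724} + \frac{2386}{-789}}{-20 + 5 \cdot 7 + 10 \cdot 7^{2}}}{10 + 3847} = \frac{-3629 + \frac{\left(-1838\right) \left(- \frac{1}{724}\right) + 2386 \left(- \frac{1}{789}\right)}{-20 + 35 + 10 \cdot 49}}{3857} = \left(-3629 + \frac{\frac{919}{362} - \frac{2386}{789}}{-20 + 35 + 490}\right) \frac{1}{3857} = \left(-3629 - \frac{138641}{285618 \cdot 505}\right) \frac{1}{3857} = \left(-3629 - \frac{138641}{144237090}\right) \frac{1}{3857} = \left(- \frac{523436538251}{144237090}\right) \frac{1}{3857} = - \frac{523436538251}{556322456130}$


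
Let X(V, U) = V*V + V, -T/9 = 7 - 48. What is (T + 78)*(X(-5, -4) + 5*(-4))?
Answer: 0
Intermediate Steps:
T = 369 (T = -9*(7 - 48) = -9*(-41) = 369)
X(V, U) = V + V² (X(V, U) = V² + V = V + V²)
(T + 78)*(X(-5, -4) + 5*(-4)) = (369 + 78)*(-5*(1 - 5) + 5*(-4)) = 447*(-5*(-4) - 20) = 447*(20 - 20) = 447*0 = 0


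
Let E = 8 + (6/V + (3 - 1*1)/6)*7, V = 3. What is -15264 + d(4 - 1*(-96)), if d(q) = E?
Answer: -45719/3 ≈ -15240.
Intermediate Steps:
E = 73/3 (E = 8 + (6/3 + (3 - 1*1)/6)*7 = 8 + (6*(1/3) + (3 - 1)*(1/6))*7 = 8 + (2 + 2*(1/6))*7 = 8 + (2 + 1/3)*7 = 8 + (7/3)*7 = 8 + 49/3 = 73/3 ≈ 24.333)
d(q) = 73/3
-15264 + d(4 - 1*(-96)) = -15264 + 73/3 = -45719/3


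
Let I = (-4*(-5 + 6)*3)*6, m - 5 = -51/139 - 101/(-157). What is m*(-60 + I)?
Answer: -15199404/21823 ≈ -696.49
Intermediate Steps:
m = 115147/21823 (m = 5 + (-51/139 - 101/(-157)) = 5 + (-51*1/139 - 101*(-1/157)) = 5 + (-51/139 + 101/157) = 5 + 6032/21823 = 115147/21823 ≈ 5.2764)
I = -72 (I = (-4*1*3)*6 = -4*3*6 = -12*6 = -72)
m*(-60 + I) = 115147*(-60 - 72)/21823 = (115147/21823)*(-132) = -15199404/21823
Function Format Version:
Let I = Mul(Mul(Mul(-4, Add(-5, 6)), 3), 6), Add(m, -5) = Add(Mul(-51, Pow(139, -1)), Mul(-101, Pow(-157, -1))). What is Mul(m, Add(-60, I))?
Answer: Rational(-15199404, 21823) ≈ -696.49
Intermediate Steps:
m = Rational(115147, 21823) (m = Add(5, Add(Mul(-51, Pow(139, -1)), Mul(-101, Pow(-157, -1)))) = Add(5, Add(Mul(-51, Rational(1, 139)), Mul(-101, Rational(-1, 157)))) = Add(5, Add(Rational(-51, 139), Rational(101, 157))) = Add(5, Rational(6032, 21823)) = Rational(115147, 21823) ≈ 5.2764)
I = -72 (I = Mul(Mul(Mul(-4, 1), 3), 6) = Mul(Mul(-4, 3), 6) = Mul(-12, 6) = -72)
Mul(m, Add(-60, I)) = Mul(Rational(115147, 21823), Add(-60, -72)) = Mul(Rational(115147, 21823), -132) = Rational(-15199404, 21823)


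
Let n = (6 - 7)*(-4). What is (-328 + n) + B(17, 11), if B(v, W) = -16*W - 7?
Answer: -507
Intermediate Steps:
B(v, W) = -7 - 16*W
n = 4 (n = -1*(-4) = 4)
(-328 + n) + B(17, 11) = (-328 + 4) + (-7 - 16*11) = -324 + (-7 - 176) = -324 - 183 = -507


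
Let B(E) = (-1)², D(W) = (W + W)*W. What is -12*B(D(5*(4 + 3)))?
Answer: -12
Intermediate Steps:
D(W) = 2*W² (D(W) = (2*W)*W = 2*W²)
B(E) = 1
-12*B(D(5*(4 + 3))) = -12*1 = -12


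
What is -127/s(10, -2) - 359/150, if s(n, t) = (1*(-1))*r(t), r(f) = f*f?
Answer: 8807/300 ≈ 29.357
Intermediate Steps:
r(f) = f²
s(n, t) = -t² (s(n, t) = (1*(-1))*t² = -t²)
-127/s(10, -2) - 359/150 = -127/((-1*(-2)²)) - 359/150 = -127/((-1*4)) - 359*1/150 = -127/(-4) - 359/150 = -127*(-¼) - 359/150 = 127/4 - 359/150 = 8807/300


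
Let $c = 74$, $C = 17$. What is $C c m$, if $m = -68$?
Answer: $-85544$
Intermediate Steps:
$C c m = 17 \cdot 74 \left(-68\right) = 1258 \left(-68\right) = -85544$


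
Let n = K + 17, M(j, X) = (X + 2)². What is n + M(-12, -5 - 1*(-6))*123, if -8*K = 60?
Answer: 2233/2 ≈ 1116.5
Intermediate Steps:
K = -15/2 (K = -⅛*60 = -15/2 ≈ -7.5000)
M(j, X) = (2 + X)²
n = 19/2 (n = -15/2 + 17 = 19/2 ≈ 9.5000)
n + M(-12, -5 - 1*(-6))*123 = 19/2 + (2 + (-5 - 1*(-6)))²*123 = 19/2 + (2 + (-5 + 6))²*123 = 19/2 + (2 + 1)²*123 = 19/2 + 3²*123 = 19/2 + 9*123 = 19/2 + 1107 = 2233/2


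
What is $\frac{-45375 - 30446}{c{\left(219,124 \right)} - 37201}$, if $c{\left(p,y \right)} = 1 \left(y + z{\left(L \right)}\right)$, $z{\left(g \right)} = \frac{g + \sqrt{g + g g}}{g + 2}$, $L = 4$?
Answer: $\frac{25300482027}{12371890436} + \frac{227463 \sqrt{5}}{12371890436} \approx 2.045$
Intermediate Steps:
$z{\left(g \right)} = \frac{g + \sqrt{g + g^{2}}}{2 + g}$
$c{\left(p,y \right)} = \frac{2}{3} + y + \frac{\sqrt{5}}{3}$ ($c{\left(p,y \right)} = 1 \left(y + \frac{4 + \sqrt{4 \left(1 + 4\right)}}{2 + 4}\right) = 1 \left(y + \frac{4 + \sqrt{4 \cdot 5}}{6}\right) = 1 \left(y + \frac{4 + \sqrt{20}}{6}\right) = 1 \left(y + \frac{4 + 2 \sqrt{5}}{6}\right) = 1 \left(y + \left(\frac{2}{3} + \frac{\sqrt{5}}{3}\right)\right) = 1 \left(\frac{2}{3} + y + \frac{\sqrt{5}}{3}\right) = \frac{2}{3} + y + \frac{\sqrt{5}}{3}$)
$\frac{-45375 - 30446}{c{\left(219,124 \right)} - 37201} = \frac{-45375 - 30446}{\left(\frac{2}{3} + 124 + \frac{\sqrt{5}}{3}\right) - 37201} = - \frac{75821}{\left(\frac{374}{3} + \frac{\sqrt{5}}{3}\right) - 37201} = - \frac{75821}{- \frac{111229}{3} + \frac{\sqrt{5}}{3}}$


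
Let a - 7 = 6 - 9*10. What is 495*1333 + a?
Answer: 659758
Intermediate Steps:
a = -77 (a = 7 + (6 - 9*10) = 7 + (6 - 90) = 7 - 84 = -77)
495*1333 + a = 495*1333 - 77 = 659835 - 77 = 659758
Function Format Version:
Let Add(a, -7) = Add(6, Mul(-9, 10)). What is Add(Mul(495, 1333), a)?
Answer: 659758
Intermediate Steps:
a = -77 (a = Add(7, Add(6, Mul(-9, 10))) = Add(7, Add(6, -90)) = Add(7, -84) = -77)
Add(Mul(495, 1333), a) = Add(Mul(495, 1333), -77) = Add(659835, -77) = 659758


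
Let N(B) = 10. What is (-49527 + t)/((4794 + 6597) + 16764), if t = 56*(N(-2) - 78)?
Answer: -10667/5631 ≈ -1.8943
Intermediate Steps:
t = -3808 (t = 56*(10 - 78) = 56*(-68) = -3808)
(-49527 + t)/((4794 + 6597) + 16764) = (-49527 - 3808)/((4794 + 6597) + 16764) = -53335/(11391 + 16764) = -53335/28155 = -53335*1/28155 = -10667/5631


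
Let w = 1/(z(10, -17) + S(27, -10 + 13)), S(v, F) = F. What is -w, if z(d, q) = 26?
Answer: -1/29 ≈ -0.034483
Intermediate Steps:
w = 1/29 (w = 1/(26 + (-10 + 13)) = 1/(26 + 3) = 1/29 ≈ 0.034483)
-w = -1*1/29 = -1/29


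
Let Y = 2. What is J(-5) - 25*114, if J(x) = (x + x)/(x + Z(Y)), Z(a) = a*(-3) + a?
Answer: -25640/9 ≈ -2848.9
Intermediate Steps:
Z(a) = -2*a (Z(a) = -3*a + a = -2*a)
J(x) = 2*x/(-4 + x) (J(x) = (x + x)/(x - 2*2) = (2*x)/(x - 4) = (2*x)/(-4 + x) = 2*x/(-4 + x))
J(-5) - 25*114 = 2*(-5)/(-4 - 5) - 25*114 = 2*(-5)/(-9) - 2850 = 2*(-5)*(-⅑) - 2850 = 10/9 - 2850 = -25640/9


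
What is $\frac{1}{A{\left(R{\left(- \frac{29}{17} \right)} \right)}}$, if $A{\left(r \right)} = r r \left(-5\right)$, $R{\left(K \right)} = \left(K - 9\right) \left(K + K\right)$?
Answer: $- \frac{83521}{557145680} \approx -0.00014991$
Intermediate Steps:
$R{\left(K \right)} = 2 K \left(-9 + K\right)$ ($R{\left(K \right)} = \left(-9 + K\right) 2 K = 2 K \left(-9 + K\right)$)
$A{\left(r \right)} = - 5 r^{2}$ ($A{\left(r \right)} = r^{2} \left(-5\right) = - 5 r^{2}$)
$\frac{1}{A{\left(R{\left(- \frac{29}{17} \right)} \right)}} = \frac{1}{\left(-5\right) \left(2 \left(- \frac{29}{17}\right) \left(-9 - \frac{29}{17}\right)\right)^{2}} = \frac{1}{\left(-5\right) \left(2 \left(- \frac{29}{17}\right) \left(- \frac{182}{17}\right)\right)^{2}} = \frac{1}{\left(-5\right) \left(\frac{10556}{289}\right)^{2}} = \frac{1}{\left(-5\right) \frac{111429136}{83521}} = \frac{1}{- \frac{557145680}{83521}} = - \frac{83521}{557145680}$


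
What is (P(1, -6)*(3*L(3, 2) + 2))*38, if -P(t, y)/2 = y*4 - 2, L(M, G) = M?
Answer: 21736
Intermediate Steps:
P(t, y) = 4 - 8*y (P(t, y) = -2*(y*4 - 2) = -2*(4*y - 2) = -2*(-2 + 4*y) = 4 - 8*y)
(P(1, -6)*(3*L(3, 2) + 2))*38 = ((4 - 8*(-6))*(3*3 + 2))*38 = ((4 + 48)*(9 + 2))*38 = (52*11)*38 = 572*38 = 21736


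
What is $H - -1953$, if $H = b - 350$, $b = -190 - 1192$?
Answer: $221$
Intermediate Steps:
$b = -1382$ ($b = -190 - 1192 = -1382$)
$H = -1732$ ($H = -1382 - 350 = -1732$)
$H - -1953 = -1732 - -1953 = -1732 + 1953 = 221$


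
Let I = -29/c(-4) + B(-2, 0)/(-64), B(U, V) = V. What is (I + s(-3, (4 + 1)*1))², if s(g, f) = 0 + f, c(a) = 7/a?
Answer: 22801/49 ≈ 465.33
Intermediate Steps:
I = 116/7 (I = -29/(7/(-4)) + 0/(-64) = -29/(7*(-¼)) + 0*(-1/64) = -29/(-7/4) + 0 = -29*(-4/7) + 0 = 116/7 + 0 = 116/7 ≈ 16.571)
s(g, f) = f
(I + s(-3, (4 + 1)*1))² = (116/7 + (4 + 1)*1)² = (116/7 + 5*1)² = (116/7 + 5)² = (151/7)² = 22801/49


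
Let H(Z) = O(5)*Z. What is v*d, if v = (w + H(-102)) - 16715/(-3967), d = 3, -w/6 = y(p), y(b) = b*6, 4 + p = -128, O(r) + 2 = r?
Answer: 52961991/3967 ≈ 13351.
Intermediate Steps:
O(r) = -2 + r
p = -132 (p = -4 - 128 = -132)
y(b) = 6*b
w = 4752 (w = -36*(-132) = -6*(-792) = 4752)
H(Z) = 3*Z (H(Z) = (-2 + 5)*Z = 3*Z)
v = 17653997/3967 (v = (4752 + 3*(-102)) - 16715/(-3967) = (4752 - 306) - 16715*(-1/3967) = 4446 + 16715/3967 = 17653997/3967 ≈ 4450.2)
v*d = (17653997/3967)*3 = 52961991/3967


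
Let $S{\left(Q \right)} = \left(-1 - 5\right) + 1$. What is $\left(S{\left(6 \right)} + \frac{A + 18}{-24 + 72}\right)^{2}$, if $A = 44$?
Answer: $\frac{7921}{576} \approx 13.752$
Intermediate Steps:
$S{\left(Q \right)} = -5$ ($S{\left(Q \right)} = -6 + 1 = -5$)
$\left(S{\left(6 \right)} + \frac{A + 18}{-24 + 72}\right)^{2} = \left(-5 + \frac{44 + 18}{-24 + 72}\right)^{2} = \left(-5 + \frac{62}{48}\right)^{2} = \left(-5 + 62 \cdot \frac{1}{48}\right)^{2} = \left(-5 + \frac{31}{24}\right)^{2} = \left(- \frac{89}{24}\right)^{2} = \frac{7921}{576}$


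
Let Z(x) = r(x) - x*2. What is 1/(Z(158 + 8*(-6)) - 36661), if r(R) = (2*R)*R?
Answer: -1/12681 ≈ -7.8858e-5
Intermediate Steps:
r(R) = 2*R**2
Z(x) = -2*x + 2*x**2 (Z(x) = 2*x**2 - x*2 = 2*x**2 - 2*x = -2*x + 2*x**2)
1/(Z(158 + 8*(-6)) - 36661) = 1/(2*(158 + 8*(-6))*(-1 + (158 + 8*(-6))) - 36661) = 1/(2*(158 - 48)*(-1 + (158 - 48)) - 36661) = 1/(2*110*(-1 + 110) - 36661) = 1/(2*110*109 - 36661) = 1/(23980 - 36661) = 1/(-12681) = -1/12681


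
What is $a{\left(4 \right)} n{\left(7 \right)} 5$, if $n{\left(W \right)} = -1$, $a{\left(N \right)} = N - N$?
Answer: $0$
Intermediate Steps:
$a{\left(N \right)} = 0$
$a{\left(4 \right)} n{\left(7 \right)} 5 = 0 \left(-1\right) 5 = 0 \cdot 5 = 0$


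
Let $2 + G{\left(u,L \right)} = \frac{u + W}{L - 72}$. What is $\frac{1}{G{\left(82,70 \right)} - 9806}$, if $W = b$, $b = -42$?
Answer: $- \frac{1}{9828} \approx -0.00010175$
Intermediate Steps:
$W = -42$
$G{\left(u,L \right)} = -2 + \frac{-42 + u}{-72 + L}$ ($G{\left(u,L \right)} = -2 + \frac{u - 42}{L - 72} = -2 + \frac{-42 + u}{-72 + L}$)
$\frac{1}{G{\left(82,70 \right)} - 9806} = \frac{1}{\frac{102 + 82 - 140}{-72 + 70} - 9806} = \frac{1}{\frac{102 + 82 - 140}{-2} - 9806} = \frac{1}{\left(- \frac{1}{2}\right) 44 - 9806} = \frac{1}{-22 - 9806} = \frac{1}{-9828} = - \frac{1}{9828}$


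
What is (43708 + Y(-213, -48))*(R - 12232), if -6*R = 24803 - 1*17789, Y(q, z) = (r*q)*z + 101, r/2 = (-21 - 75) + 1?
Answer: 25445162151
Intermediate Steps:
r = -190 (r = 2*((-21 - 75) + 1) = 2*(-96 + 1) = 2*(-95) = -190)
Y(q, z) = 101 - 190*q*z (Y(q, z) = (-190*q)*z + 101 = -190*q*z + 101 = 101 - 190*q*z)
R = -1169 (R = -(24803 - 1*17789)/6 = -(24803 - 17789)/6 = -⅙*7014 = -1169)
(43708 + Y(-213, -48))*(R - 12232) = (43708 + (101 - 190*(-213)*(-48)))*(-1169 - 12232) = (43708 + (101 - 1942560))*(-13401) = (43708 - 1942459)*(-13401) = -1898751*(-13401) = 25445162151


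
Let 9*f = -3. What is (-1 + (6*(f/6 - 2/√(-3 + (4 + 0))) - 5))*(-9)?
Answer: 165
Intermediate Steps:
f = -⅓ (f = (⅑)*(-3) = -⅓ ≈ -0.33333)
(-1 + (6*(f/6 - 2/√(-3 + (4 + 0))) - 5))*(-9) = (-1 + (6*(-⅓/6 - 2/√(-3 + (4 + 0))) - 5))*(-9) = (-1 + (6*(-⅓*⅙ - 2/√(-3 + 4)) - 5))*(-9) = (-1 + (6*(-1/18 - 2/(√1)) - 5))*(-9) = (-1 + (6*(-1/18 - 2/1) - 5))*(-9) = (-1 + (6*(-1/18 - 2*1) - 5))*(-9) = (-1 + (6*(-1/18 - 2) - 5))*(-9) = (-1 + (6*(-37/18) - 5))*(-9) = (-1 + (-37/3 - 5))*(-9) = (-1 - 52/3)*(-9) = -55/3*(-9) = 165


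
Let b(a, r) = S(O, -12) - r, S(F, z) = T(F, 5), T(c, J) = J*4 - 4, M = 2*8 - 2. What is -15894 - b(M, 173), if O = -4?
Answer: -15737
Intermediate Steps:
M = 14 (M = 16 - 2 = 14)
T(c, J) = -4 + 4*J (T(c, J) = 4*J - 4 = -4 + 4*J)
S(F, z) = 16 (S(F, z) = -4 + 4*5 = -4 + 20 = 16)
b(a, r) = 16 - r
-15894 - b(M, 173) = -15894 - (16 - 1*173) = -15894 - (16 - 173) = -15894 - 1*(-157) = -15894 + 157 = -15737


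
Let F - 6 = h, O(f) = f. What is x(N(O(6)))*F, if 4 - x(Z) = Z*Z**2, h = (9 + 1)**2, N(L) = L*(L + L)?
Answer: -39563864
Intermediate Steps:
N(L) = 2*L**2 (N(L) = L*(2*L) = 2*L**2)
h = 100 (h = 10**2 = 100)
x(Z) = 4 - Z**3 (x(Z) = 4 - Z*Z**2 = 4 - Z**3)
F = 106 (F = 6 + 100 = 106)
x(N(O(6)))*F = (4 - (2*6**2)**3)*106 = (4 - (2*36)**3)*106 = (4 - 1*72**3)*106 = (4 - 1*373248)*106 = (4 - 373248)*106 = -373244*106 = -39563864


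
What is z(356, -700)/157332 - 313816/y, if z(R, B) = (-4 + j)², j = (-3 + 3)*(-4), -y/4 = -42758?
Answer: -1542830075/840900207 ≈ -1.8347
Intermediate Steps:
y = 171032 (y = -4*(-42758) = 171032)
j = 0 (j = 0*(-4) = 0)
z(R, B) = 16 (z(R, B) = (-4 + 0)² = (-4)² = 16)
z(356, -700)/157332 - 313816/y = 16/157332 - 313816/171032 = 16*(1/157332) - 313816*1/171032 = 4/39333 - 39227/21379 = -1542830075/840900207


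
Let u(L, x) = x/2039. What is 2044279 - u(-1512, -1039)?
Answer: 4168285920/2039 ≈ 2.0443e+6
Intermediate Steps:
u(L, x) = x/2039 (u(L, x) = x*(1/2039) = x/2039)
2044279 - u(-1512, -1039) = 2044279 - (-1039)/2039 = 2044279 - 1*(-1039/2039) = 2044279 + 1039/2039 = 4168285920/2039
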